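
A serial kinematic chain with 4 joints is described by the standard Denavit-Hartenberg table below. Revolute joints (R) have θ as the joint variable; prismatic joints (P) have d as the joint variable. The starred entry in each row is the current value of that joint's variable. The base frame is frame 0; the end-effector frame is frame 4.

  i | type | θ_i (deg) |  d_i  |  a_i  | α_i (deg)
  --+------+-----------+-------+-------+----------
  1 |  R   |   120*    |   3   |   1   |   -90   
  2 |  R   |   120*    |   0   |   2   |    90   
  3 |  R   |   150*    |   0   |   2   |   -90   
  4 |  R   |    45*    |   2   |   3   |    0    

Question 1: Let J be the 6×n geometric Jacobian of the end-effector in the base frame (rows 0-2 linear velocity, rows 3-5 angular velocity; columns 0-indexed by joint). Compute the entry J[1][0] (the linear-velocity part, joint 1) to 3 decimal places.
-0.508

axis z_0 = ẑ; lever o_n−o_0 = (-0.5083,0.2232,6.2856)
cross product → J_v[:, 0] = (-0.2232,-0.5083,0.0000)
J_ω[:, 0] = z_0
entry J[1][0] = -0.5083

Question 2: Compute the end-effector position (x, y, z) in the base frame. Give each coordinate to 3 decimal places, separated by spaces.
after link 1: o_1 = (-0.5000, 0.8660, 3.0000)
after link 2: o_2 = (-0.0000, 0.0000, 1.2679)
after link 3: o_3 = (-1.2990, 0.2500, 2.7679)
after link 4: o_4 = (-0.5083, 0.2232, 6.2856)

-0.508 0.223 6.286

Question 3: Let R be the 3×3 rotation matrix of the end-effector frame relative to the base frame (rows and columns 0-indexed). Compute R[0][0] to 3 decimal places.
-0.153

End-effector x-axis (col 0 of R) = (-0.1531,-0.4419,0.8839)
R[0][0] = -0.1531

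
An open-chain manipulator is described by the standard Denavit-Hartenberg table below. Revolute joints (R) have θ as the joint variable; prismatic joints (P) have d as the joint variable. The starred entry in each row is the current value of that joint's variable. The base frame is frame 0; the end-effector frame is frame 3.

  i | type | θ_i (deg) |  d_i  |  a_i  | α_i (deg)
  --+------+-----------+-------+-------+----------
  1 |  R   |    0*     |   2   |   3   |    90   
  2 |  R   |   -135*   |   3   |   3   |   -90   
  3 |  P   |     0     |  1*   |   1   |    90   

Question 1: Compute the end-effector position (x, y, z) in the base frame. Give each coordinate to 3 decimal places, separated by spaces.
after link 1: o_1 = (3.0000, 0.0000, 2.0000)
after link 2: o_2 = (0.8787, -3.0000, -0.1213)
after link 3: o_3 = (0.8787, -3.0000, -1.5355)

0.879 -3.000 -1.536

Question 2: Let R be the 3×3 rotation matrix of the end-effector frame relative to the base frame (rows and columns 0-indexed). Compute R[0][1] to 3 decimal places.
0.707

End-effector y-axis (col 1 of R) = (0.7071,-0.0000,-0.7071)
R[0][1] = 0.7071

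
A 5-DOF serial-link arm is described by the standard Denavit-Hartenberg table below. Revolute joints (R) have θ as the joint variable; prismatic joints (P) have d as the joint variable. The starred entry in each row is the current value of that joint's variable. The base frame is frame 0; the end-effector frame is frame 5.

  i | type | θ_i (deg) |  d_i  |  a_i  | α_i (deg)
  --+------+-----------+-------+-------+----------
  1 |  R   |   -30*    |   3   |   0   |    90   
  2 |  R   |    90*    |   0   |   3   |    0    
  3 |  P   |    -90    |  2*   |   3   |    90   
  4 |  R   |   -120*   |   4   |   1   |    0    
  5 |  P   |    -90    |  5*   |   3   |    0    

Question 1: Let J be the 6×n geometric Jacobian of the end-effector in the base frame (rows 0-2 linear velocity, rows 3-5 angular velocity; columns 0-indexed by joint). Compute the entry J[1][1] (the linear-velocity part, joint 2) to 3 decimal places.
axis z_1 = (-0.5000,-0.8660,0.0000); lever o_n−o_1 = (-1.4019,-2.2321,-6.0000)
cross product → J_v[:, 1] = (5.1962,-3.0000,-0.0981)
J_ω[:, 1] = z_1
entry J[1][1] = -3.0000

-3.000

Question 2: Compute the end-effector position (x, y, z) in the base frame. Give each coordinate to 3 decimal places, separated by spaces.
-1.402 -2.232 -3.000

after link 1: o_1 = (0.0000, 0.0000, 3.0000)
after link 2: o_2 = (0.0000, 0.0000, 6.0000)
after link 3: o_3 = (1.5981, -3.2321, 6.0000)
after link 4: o_4 = (1.5981, -2.2321, 2.0000)
after link 5: o_5 = (-1.4019, -2.2321, -3.0000)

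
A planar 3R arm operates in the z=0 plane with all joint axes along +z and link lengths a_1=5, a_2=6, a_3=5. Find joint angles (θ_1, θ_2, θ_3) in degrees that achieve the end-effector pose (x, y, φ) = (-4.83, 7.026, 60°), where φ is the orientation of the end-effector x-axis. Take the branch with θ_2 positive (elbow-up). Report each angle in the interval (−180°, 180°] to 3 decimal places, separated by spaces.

wrist centre = target − a_3·(cos φ, sin φ) = (-7.3300, 2.6959)
cos θ_2 = (60.9966−5²−6²)/(2·5·6) = -0.0001; θ_2 = 90.0032° (elbow-up)
β = atan2(2.6959,-7.3300) = 159.8072°; ψ = atan2(6.0000,4.9997) = 50.1963°
θ_1 = β − ψ = 109.6108°
θ_3 = φ − θ_1 − θ_2 = -139.6141° (wrapped to (-180°,180°])

109.611 90.003 -139.614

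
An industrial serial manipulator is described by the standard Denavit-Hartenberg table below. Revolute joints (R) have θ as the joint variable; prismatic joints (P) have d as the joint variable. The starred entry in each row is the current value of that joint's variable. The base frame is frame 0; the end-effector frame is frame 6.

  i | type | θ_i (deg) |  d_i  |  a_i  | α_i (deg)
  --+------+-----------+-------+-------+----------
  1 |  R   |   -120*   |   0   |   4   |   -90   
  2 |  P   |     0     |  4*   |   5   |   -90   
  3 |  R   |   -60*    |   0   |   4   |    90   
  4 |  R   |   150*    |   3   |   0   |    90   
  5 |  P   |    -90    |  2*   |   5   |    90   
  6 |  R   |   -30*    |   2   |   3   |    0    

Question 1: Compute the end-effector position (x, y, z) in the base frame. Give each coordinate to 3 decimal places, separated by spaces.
after link 1: o_1 = (-2.0000, -3.4641, 0.0000)
after link 2: o_2 = (-1.0359, -9.7942, 0.0000)
after link 3: o_3 = (0.9641, -13.2583, 0.0000)
after link 4: o_4 = (3.5622, -11.7583, 0.0000)
after link 5: o_5 = (-0.2679, -15.1244, -1.7321)
after link 6: o_6 = (-2.0269, -17.2739, 0.5670)

-2.027 -17.274 0.567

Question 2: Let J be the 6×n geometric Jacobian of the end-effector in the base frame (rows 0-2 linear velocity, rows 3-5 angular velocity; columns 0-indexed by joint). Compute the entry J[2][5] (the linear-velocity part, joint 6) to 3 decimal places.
-2.250

axis z_5 = (0.4330,-0.7500,0.5000); lever o_n−o_5 = (-1.7590,-2.1495,2.2990)
cross product → J_v[:, 5] = (-0.6495,-1.8750,-2.2500)
J_ω[:, 5] = z_5
entry J[2][5] = -2.2500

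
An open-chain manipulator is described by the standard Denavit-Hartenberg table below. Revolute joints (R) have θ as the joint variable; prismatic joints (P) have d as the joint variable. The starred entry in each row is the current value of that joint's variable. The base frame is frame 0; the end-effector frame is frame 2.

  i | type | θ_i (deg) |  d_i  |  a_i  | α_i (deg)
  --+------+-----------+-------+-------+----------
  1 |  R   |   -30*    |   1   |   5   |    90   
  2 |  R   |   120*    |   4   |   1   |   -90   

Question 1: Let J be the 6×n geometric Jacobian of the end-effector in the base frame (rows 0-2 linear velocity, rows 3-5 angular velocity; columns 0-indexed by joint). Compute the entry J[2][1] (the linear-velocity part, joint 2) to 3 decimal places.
-0.500

axis z_1 = (-0.5000,-0.8660,0.0000); lever o_n−o_1 = (-2.4330,-3.2141,0.8660)
cross product → J_v[:, 1] = (-0.7500,0.4330,-0.5000)
J_ω[:, 1] = z_1
entry J[2][1] = -0.5000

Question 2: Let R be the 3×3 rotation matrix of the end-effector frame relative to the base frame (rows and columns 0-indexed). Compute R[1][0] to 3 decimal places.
End-effector x-axis (col 0 of R) = (-0.4330,0.2500,0.8660)
R[1][0] = 0.2500

0.250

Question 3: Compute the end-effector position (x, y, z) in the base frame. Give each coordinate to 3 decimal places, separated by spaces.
1.897 -5.714 1.866

after link 1: o_1 = (4.3301, -2.5000, 1.0000)
after link 2: o_2 = (1.8971, -5.7141, 1.8660)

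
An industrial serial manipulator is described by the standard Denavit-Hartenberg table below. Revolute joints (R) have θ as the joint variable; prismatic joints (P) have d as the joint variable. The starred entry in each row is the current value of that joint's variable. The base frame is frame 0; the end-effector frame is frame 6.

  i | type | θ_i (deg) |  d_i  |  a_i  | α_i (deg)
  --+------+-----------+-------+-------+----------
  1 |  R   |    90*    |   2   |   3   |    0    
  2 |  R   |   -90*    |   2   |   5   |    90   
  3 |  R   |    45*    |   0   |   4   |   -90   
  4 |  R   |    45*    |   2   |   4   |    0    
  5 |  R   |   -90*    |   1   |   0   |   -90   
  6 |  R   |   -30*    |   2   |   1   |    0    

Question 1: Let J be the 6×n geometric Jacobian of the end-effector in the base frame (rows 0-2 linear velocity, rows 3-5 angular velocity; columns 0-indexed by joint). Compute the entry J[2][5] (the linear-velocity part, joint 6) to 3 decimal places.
-0.362

axis z_5 = (0.5000,0.7071,0.5000); lever o_n−o_5 = (1.0795,0.8018,1.7866)
cross product → J_v[:, 5] = (0.8624,-0.3536,-0.3624)
J_ω[:, 5] = z_5
entry J[2][5] = -0.3624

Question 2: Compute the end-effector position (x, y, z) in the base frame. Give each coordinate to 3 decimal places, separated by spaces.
after link 1: o_1 = (0.0000, 3.0000, 2.0000)
after link 2: o_2 = (5.0000, 3.0000, 4.0000)
after link 3: o_3 = (7.8284, 3.0000, 6.8284)
after link 4: o_4 = (8.4142, 5.8284, 10.2426)
after link 5: o_5 = (7.7071, 5.8284, 10.9497)
after link 6: o_6 = (8.7866, 6.6303, 12.7363)

8.787 6.630 12.736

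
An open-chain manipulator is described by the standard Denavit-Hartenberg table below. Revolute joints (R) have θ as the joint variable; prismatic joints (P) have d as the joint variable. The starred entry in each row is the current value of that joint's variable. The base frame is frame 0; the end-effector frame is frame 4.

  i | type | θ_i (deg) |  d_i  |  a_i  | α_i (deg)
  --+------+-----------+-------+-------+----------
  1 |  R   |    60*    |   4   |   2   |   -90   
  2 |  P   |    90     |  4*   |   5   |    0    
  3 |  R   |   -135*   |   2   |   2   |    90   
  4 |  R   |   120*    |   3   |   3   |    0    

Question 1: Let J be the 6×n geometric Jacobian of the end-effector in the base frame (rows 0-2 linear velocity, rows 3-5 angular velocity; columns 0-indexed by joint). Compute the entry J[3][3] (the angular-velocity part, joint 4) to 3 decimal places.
axis z_3 = (-0.3536,-0.6124,0.7071); lever o_n−o_3 = (-3.8410,-1.4566,1.0607)
cross product → J_v[:, 3] = (0.3805,-2.3410,-1.8371)
J_ω[:, 3] = z_3
entry J[3][3] = -0.3536

-0.354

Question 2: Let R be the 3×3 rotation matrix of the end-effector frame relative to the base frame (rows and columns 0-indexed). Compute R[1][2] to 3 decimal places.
End-effector z-axis (col 2 of R) = (-0.3536,-0.6124,0.7071)
R[1][2] = -0.6124

-0.612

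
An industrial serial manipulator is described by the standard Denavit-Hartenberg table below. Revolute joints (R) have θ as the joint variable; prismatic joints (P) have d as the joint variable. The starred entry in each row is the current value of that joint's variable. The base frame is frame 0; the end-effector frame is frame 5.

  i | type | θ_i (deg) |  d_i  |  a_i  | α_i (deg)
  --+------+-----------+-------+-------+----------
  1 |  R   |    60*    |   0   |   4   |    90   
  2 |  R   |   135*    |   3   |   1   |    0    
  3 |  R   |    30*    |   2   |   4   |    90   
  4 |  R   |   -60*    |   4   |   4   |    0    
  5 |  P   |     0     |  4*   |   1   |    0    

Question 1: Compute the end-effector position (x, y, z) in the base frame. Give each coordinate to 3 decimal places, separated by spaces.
after link 1: o_1 = (2.0000, 3.4641, 0.0000)
after link 2: o_2 = (4.2445, 1.3517, 0.7071)
after link 3: o_3 = (4.0447, -2.9943, 1.7424)
after link 4: o_4 = (0.5964, -2.0387, 6.1237)
after link 5: o_5 = (0.1226, -1.1274, 10.1168)

0.123 -1.127 10.117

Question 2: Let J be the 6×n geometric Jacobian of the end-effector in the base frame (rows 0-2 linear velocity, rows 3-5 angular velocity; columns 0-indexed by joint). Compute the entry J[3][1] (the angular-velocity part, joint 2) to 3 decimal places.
0.866

axis z_1 = (0.8660,-0.5000,0.0000); lever o_n−o_1 = (-1.8774,-4.5915,10.1168)
cross product → J_v[:, 1] = (-5.0584,-8.7614,-4.9151)
J_ω[:, 1] = z_1
entry J[3][1] = 0.8660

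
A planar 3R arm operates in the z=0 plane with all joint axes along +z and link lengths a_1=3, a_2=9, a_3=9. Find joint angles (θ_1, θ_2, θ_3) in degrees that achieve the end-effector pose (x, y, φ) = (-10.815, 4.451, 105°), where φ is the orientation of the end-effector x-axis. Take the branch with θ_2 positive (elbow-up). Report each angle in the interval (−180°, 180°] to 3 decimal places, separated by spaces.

wrist centre = target − a_3·(cos φ, sin φ) = (-8.4856, -4.2423)
cos θ_2 = (90.0033−3²−9²)/(2·3·9) = 0.0001; θ_2 = 89.9965° (elbow-up)
β = atan2(-4.2423,-8.4856) = -153.4376°; ψ = atan2(9.0000,3.0005) = 71.5619°
θ_1 = β − ψ = -224.9995°
θ_3 = φ − θ_1 − θ_2 = -119.9970° (wrapped to (-180°,180°])

135.001 89.997 -119.997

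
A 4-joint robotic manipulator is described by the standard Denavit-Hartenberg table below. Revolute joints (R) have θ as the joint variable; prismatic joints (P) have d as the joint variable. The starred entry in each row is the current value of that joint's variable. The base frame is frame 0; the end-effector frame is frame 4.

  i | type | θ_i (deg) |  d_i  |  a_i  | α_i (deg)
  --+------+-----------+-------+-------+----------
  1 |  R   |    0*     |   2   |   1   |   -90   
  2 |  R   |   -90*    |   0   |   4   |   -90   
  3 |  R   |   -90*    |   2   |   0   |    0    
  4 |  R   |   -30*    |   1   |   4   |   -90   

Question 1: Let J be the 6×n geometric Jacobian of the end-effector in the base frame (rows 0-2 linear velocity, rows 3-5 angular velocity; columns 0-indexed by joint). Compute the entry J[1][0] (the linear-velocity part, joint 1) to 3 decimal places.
axis z_0 = ẑ; lever o_n−o_0 = (4.0000,3.4641,4.0000)
cross product → J_v[:, 0] = (-3.4641,4.0000,0.0000)
J_ω[:, 0] = z_0
entry J[1][0] = 4.0000

4.000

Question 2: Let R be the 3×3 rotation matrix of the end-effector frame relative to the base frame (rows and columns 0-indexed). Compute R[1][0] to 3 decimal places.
0.866

End-effector x-axis (col 0 of R) = (-0.0000,0.8660,-0.5000)
R[1][0] = 0.8660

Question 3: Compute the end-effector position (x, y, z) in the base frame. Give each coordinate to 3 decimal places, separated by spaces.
after link 1: o_1 = (1.0000, 0.0000, 2.0000)
after link 2: o_2 = (1.0000, -0.0000, 6.0000)
after link 3: o_3 = (3.0000, -0.0000, 6.0000)
after link 4: o_4 = (4.0000, 3.4641, 4.0000)

4.000 3.464 4.000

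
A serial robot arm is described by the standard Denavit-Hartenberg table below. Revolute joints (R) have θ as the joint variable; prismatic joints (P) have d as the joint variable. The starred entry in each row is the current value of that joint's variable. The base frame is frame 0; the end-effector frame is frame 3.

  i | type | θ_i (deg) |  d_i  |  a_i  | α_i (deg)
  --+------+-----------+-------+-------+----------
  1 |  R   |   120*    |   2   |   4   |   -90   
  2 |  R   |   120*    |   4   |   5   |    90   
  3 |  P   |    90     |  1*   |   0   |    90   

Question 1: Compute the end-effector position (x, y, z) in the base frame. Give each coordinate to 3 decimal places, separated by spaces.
after link 1: o_1 = (-2.0000, 3.4641, 2.0000)
after link 2: o_2 = (-4.2141, -0.7010, -2.3301)
after link 3: o_3 = (-4.6471, 0.0490, -2.8301)

-4.647 0.049 -2.830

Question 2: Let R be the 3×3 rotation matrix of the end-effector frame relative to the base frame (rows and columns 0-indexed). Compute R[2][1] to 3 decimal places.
-0.500

End-effector y-axis (col 1 of R) = (-0.4330,0.7500,-0.5000)
R[2][1] = -0.5000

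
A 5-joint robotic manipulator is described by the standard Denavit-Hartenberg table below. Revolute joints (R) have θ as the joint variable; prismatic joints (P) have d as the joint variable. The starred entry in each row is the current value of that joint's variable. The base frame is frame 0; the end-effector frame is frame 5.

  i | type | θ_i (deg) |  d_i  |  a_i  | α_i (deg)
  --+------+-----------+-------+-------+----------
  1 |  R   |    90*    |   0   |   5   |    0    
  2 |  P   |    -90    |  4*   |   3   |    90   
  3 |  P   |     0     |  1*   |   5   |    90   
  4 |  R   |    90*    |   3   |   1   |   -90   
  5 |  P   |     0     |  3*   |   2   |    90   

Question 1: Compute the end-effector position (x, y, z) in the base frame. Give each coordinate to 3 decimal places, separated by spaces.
after link 1: o_1 = (0.0000, 5.0000, 0.0000)
after link 2: o_2 = (3.0000, 5.0000, 4.0000)
after link 3: o_3 = (8.0000, 4.0000, 4.0000)
after link 4: o_4 = (8.0000, 3.0000, 1.0000)
after link 5: o_5 = (5.0000, 1.0000, 1.0000)

5.000 1.000 1.000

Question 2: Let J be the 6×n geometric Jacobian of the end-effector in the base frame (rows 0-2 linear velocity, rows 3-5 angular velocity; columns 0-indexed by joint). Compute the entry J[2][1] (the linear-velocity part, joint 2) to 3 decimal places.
1.000

prismatic axis z_1 = (0.0000,0.0000,1.0000)
J_v[:, 1] = z_1; J_ω[:, 1] = (0,0,0)
entry J[2][1] = 1.0000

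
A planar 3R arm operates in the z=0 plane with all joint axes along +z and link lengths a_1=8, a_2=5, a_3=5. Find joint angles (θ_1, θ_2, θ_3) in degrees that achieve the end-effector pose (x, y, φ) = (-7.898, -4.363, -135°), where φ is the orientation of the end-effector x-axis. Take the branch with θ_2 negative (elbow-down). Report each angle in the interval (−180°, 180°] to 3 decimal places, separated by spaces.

-134.998 -150.003 150.001

wrist centre = target − a_3·(cos φ, sin φ) = (-4.3625, -0.8275)
cos θ_2 = (19.7158−8²−5²)/(2·8·5) = -0.8661; θ_2 = -150.0031° (elbow-down)
β = atan2(-0.8275,-4.3625) = -169.2598°; ψ = atan2(-2.4998,3.6697) = -34.2621°
θ_1 = β − ψ = -134.9978°
θ_3 = φ − θ_1 − θ_2 = 150.0008° (wrapped to (-180°,180°])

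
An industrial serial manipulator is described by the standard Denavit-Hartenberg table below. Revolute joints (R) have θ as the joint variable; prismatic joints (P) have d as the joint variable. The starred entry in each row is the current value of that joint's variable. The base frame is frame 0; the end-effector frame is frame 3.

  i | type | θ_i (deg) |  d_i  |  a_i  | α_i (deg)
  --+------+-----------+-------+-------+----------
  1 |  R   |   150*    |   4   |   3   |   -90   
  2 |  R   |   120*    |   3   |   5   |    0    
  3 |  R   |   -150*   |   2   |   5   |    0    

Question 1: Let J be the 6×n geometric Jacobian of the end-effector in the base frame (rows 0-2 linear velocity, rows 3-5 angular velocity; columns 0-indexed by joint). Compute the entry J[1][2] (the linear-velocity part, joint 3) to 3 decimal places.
axis z_2 = (-0.5000,-0.8660,0.0000); lever o_n−o_2 = (-4.7500,0.4330,2.5000)
cross product → J_v[:, 2] = (-2.1651,1.2500,-4.3301)
J_ω[:, 2] = z_2
entry J[1][2] = 1.2500

1.250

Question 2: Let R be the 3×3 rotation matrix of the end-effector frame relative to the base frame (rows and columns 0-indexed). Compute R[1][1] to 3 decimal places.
End-effector y-axis (col 1 of R) = (-0.4330,0.2500,-0.8660)
R[1][1] = 0.2500

0.250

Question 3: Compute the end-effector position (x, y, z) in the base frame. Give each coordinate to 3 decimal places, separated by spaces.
-6.683 -1.915 2.170

after link 1: o_1 = (-2.5981, 1.5000, 4.0000)
after link 2: o_2 = (-1.9330, -2.3481, -0.3301)
after link 3: o_3 = (-6.6830, -1.9151, 2.1699)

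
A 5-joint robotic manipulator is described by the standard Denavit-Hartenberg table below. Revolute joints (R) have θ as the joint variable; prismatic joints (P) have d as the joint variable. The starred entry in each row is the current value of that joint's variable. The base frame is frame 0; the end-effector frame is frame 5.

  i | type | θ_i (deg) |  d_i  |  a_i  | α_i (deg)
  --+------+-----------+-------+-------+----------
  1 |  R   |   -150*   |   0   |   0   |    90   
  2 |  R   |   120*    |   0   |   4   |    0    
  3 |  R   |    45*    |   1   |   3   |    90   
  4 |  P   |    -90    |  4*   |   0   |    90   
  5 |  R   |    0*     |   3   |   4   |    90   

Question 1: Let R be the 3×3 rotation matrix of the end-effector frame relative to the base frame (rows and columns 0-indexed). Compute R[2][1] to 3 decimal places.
-0.259

End-effector y-axis (col 1 of R) = (-0.8365,-0.4830,-0.2588)
R[2][1] = -0.2588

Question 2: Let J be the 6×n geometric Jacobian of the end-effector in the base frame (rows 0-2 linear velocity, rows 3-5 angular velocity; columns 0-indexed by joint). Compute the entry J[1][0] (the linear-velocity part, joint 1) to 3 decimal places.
2.335

axis z_0 = ẑ; lever o_n−o_0 = (2.3355,-2.1157,7.3278)
cross product → J_v[:, 0] = (2.1157,2.3355,-0.0000)
J_ω[:, 0] = z_0
entry J[1][0] = 2.3355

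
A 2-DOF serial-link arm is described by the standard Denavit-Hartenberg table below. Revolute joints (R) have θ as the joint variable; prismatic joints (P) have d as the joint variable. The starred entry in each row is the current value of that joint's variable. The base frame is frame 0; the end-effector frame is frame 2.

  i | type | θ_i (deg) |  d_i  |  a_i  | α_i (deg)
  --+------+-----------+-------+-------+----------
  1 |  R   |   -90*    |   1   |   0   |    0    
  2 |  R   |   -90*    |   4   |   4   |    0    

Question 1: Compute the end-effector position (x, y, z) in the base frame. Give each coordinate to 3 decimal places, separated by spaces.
-4.000 -0.000 5.000

after link 1: o_1 = (0.0000, 0.0000, 1.0000)
after link 2: o_2 = (-4.0000, -0.0000, 5.0000)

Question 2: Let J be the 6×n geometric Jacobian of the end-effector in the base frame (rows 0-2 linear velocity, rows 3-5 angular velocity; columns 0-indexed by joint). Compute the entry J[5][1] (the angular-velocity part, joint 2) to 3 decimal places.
axis z_1 = (0.0000,0.0000,1.0000); lever o_n−o_1 = (-4.0000,-0.0000,4.0000)
cross product → J_v[:, 1] = (0.0000,-4.0000,0.0000)
J_ω[:, 1] = z_1
entry J[5][1] = 1.0000

1.000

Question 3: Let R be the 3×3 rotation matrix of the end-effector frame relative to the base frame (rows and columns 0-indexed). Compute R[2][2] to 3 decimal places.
End-effector z-axis (col 2 of R) = (0.0000,0.0000,1.0000)
R[2][2] = 1.0000

1.000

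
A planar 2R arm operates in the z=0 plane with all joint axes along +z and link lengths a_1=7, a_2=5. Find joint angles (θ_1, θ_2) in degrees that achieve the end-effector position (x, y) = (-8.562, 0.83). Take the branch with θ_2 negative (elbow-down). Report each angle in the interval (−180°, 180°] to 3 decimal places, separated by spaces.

cos θ_2 = (73.9967−7²−5²)/(2·7·5) = -0.0000; θ_2 = -90.0027° (elbow-down)
β = atan2(0.8300,-8.5620) = 174.4630°; ψ = atan2(-5.0000,6.9998) = -35.5386°
θ_1 = β − ψ = 210.0016°

-149.998 -90.003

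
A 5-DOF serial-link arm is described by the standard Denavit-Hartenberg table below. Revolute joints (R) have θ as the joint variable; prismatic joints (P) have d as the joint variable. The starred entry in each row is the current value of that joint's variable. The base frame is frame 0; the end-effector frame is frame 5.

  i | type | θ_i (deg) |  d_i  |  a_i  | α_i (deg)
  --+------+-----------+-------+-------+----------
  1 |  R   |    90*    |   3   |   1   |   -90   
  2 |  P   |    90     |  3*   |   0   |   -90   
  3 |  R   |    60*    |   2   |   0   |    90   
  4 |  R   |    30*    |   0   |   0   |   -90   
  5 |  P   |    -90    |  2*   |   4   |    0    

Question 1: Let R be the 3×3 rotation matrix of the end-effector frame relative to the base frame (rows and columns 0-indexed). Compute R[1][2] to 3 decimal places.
-0.866

End-effector z-axis (col 2 of R) = (-0.4330,-0.8660,0.2500)
R[1][2] = -0.8660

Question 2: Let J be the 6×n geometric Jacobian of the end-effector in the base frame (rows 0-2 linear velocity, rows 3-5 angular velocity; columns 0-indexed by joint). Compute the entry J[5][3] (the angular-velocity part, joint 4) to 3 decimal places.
-0.866

axis z_3 = (-0.5000,0.0000,-0.8660); lever o_n−o_3 = (-2.8660,-1.7321,-2.9641)
cross product → J_v[:, 3] = (-1.5000,1.0000,0.8660)
J_ω[:, 3] = z_3
entry J[5][3] = -0.8660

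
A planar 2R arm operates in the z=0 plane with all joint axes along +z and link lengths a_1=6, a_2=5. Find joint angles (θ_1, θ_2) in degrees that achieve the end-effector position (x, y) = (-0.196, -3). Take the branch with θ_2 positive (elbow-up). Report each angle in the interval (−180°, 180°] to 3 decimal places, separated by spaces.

cos θ_2 = (9.0384−6²−5²)/(2·6·5) = -0.8660; θ_2 = 150.0001° (elbow-up)
β = atan2(-3.0000,-0.1960) = -93.7380°; ψ = atan2(2.5000,1.6699) = 56.2591°
θ_1 = β − ψ = -149.9971°

-149.997 150.000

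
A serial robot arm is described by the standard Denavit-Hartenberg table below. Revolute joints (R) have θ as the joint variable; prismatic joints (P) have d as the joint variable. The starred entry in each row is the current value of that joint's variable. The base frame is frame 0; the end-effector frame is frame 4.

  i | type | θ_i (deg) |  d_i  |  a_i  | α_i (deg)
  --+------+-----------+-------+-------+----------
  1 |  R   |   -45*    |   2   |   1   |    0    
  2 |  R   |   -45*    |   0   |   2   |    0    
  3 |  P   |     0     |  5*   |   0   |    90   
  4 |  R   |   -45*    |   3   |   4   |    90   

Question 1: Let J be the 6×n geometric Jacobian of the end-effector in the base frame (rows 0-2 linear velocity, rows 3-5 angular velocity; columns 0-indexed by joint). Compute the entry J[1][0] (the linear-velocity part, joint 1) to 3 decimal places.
axis z_0 = ẑ; lever o_n−o_0 = (-2.2929,-5.5355,4.1716)
cross product → J_v[:, 0] = (5.5355,-2.2929,0.0000)
J_ω[:, 0] = z_0
entry J[1][0] = -2.2929

-2.293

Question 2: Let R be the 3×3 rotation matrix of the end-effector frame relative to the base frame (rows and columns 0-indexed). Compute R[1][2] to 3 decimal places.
0.707

End-effector z-axis (col 2 of R) = (-0.0000,0.7071,-0.7071)
R[1][2] = 0.7071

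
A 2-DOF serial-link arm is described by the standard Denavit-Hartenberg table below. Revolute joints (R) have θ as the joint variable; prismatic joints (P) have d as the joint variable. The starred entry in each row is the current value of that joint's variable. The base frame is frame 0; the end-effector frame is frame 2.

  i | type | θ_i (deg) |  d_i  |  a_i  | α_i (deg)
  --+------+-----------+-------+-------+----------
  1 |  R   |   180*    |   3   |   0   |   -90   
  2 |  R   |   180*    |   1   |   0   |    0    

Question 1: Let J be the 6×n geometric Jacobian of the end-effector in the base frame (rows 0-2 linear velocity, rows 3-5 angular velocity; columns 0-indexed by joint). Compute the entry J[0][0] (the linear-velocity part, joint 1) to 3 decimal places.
1.000

axis z_0 = ẑ; lever o_n−o_0 = (-0.0000,-1.0000,3.0000)
cross product → J_v[:, 0] = (1.0000,-0.0000,0.0000)
J_ω[:, 0] = z_0
entry J[0][0] = 1.0000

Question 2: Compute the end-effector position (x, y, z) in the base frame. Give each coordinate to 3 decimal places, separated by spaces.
after link 1: o_1 = (0.0000, 0.0000, 3.0000)
after link 2: o_2 = (-0.0000, -1.0000, 3.0000)

-0.000 -1.000 3.000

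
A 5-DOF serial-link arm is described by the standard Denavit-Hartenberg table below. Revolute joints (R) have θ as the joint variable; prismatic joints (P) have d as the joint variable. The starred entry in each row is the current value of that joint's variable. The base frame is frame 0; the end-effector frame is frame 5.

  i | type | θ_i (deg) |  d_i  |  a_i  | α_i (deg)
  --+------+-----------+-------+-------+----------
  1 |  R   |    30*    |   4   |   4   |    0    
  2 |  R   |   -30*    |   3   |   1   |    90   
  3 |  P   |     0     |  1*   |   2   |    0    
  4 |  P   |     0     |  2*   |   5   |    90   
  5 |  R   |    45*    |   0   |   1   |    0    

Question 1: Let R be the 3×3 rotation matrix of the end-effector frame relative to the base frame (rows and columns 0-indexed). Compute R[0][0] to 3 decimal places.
End-effector x-axis (col 0 of R) = (0.7071,-0.7071,0.0000)
R[0][0] = 0.7071

0.707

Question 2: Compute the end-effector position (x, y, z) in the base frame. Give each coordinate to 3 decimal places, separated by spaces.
after link 1: o_1 = (3.4641, 2.0000, 4.0000)
after link 2: o_2 = (4.4641, 2.0000, 7.0000)
after link 3: o_3 = (6.4641, 1.0000, 7.0000)
after link 4: o_4 = (11.4641, -1.0000, 7.0000)
after link 5: o_5 = (12.1712, -1.7071, 7.0000)

12.171 -1.707 7.000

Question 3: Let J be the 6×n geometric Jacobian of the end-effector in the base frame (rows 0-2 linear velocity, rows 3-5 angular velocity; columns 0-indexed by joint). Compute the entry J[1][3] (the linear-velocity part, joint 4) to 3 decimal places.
prismatic axis z_3 = (0.0000,-1.0000,0.0000)
J_v[:, 3] = z_3; J_ω[:, 3] = (0,0,0)
entry J[1][3] = -1.0000

-1.000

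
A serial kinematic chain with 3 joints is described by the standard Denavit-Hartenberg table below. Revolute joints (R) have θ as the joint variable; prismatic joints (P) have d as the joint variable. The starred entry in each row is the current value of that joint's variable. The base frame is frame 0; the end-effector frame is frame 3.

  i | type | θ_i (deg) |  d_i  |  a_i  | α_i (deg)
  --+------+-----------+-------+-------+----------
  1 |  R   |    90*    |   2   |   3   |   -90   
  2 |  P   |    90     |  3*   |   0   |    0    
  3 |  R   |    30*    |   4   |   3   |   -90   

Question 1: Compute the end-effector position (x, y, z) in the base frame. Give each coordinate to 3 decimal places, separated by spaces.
after link 1: o_1 = (0.0000, 3.0000, 2.0000)
after link 2: o_2 = (-3.0000, 3.0000, 2.0000)
after link 3: o_3 = (-7.0000, 1.5000, -0.5981)

-7.000 1.500 -0.598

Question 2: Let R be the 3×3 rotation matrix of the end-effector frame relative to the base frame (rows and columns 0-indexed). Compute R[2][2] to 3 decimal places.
0.500

End-effector z-axis (col 2 of R) = (-0.0000,-0.8660,0.5000)
R[2][2] = 0.5000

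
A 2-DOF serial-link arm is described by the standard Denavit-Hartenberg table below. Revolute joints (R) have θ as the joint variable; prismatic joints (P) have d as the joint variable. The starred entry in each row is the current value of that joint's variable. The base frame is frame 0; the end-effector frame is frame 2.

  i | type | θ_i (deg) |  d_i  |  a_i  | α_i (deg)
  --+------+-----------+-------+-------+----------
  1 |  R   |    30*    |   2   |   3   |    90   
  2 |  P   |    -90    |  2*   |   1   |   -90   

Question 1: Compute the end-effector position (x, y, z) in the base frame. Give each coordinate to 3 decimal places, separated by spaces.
3.598 -0.232 1.000

after link 1: o_1 = (2.5981, 1.5000, 2.0000)
after link 2: o_2 = (3.5981, -0.2321, 1.0000)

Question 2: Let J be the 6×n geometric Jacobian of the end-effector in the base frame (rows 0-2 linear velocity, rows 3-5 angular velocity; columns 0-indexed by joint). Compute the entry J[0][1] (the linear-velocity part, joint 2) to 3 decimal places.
prismatic axis z_1 = (0.5000,-0.8660,0.0000)
J_v[:, 1] = z_1; J_ω[:, 1] = (0,0,0)
entry J[0][1] = 0.5000

0.500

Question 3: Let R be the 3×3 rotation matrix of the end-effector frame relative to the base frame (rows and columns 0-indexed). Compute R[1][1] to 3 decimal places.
End-effector y-axis (col 1 of R) = (-0.5000,0.8660,-0.0000)
R[1][1] = 0.8660

0.866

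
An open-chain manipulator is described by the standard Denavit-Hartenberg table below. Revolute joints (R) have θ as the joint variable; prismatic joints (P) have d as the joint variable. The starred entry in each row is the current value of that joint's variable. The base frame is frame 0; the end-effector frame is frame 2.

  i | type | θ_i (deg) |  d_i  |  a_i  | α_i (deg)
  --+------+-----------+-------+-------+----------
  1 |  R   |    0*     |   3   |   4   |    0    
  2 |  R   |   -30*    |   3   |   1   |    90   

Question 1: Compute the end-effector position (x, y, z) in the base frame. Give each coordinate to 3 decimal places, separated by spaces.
after link 1: o_1 = (4.0000, 0.0000, 3.0000)
after link 2: o_2 = (4.8660, -0.5000, 6.0000)

4.866 -0.500 6.000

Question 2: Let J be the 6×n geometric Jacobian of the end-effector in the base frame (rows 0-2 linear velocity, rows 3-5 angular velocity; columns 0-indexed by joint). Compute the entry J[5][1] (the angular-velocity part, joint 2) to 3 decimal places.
1.000

axis z_1 = (0.0000,0.0000,1.0000); lever o_n−o_1 = (0.8660,-0.5000,3.0000)
cross product → J_v[:, 1] = (0.5000,0.8660,-0.0000)
J_ω[:, 1] = z_1
entry J[5][1] = 1.0000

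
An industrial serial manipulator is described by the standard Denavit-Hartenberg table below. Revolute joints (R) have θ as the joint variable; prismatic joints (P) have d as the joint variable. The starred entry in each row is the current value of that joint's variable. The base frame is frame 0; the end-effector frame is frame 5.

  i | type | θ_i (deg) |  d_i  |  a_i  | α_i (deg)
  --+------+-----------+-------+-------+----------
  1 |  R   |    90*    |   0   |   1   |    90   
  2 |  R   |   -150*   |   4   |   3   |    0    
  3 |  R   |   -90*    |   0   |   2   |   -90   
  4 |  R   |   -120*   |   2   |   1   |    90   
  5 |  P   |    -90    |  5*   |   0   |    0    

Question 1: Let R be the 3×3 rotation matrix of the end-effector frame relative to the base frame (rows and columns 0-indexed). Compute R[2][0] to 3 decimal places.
0.500

End-effector x-axis (col 0 of R) = (-0.0000,0.8660,0.5000)
R[2][0] = 0.5000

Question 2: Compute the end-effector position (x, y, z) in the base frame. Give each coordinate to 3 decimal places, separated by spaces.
2.366 -1.915 -4.951

after link 1: o_1 = (0.0000, 1.0000, 0.0000)
after link 2: o_2 = (4.0000, -1.5981, -1.5000)
after link 3: o_3 = (4.0000, -2.5981, 0.2321)
after link 4: o_4 = (4.8660, -4.0801, -1.2010)
after link 5: o_5 = (2.3660, -1.9151, -4.9510)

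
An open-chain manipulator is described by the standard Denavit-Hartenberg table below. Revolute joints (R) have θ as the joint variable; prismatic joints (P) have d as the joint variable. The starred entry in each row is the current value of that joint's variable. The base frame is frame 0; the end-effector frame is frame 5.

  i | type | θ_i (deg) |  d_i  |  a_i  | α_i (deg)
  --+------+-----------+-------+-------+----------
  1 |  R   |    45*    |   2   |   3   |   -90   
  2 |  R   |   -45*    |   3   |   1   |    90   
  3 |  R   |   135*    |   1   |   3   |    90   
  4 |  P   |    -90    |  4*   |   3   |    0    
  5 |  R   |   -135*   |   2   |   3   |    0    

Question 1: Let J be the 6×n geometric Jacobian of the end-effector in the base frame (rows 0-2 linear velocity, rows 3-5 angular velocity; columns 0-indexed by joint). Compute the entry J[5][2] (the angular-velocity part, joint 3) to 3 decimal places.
axis z_2 = (-0.5000,-0.5000,0.7071); lever o_n−o_2 = (-1.6893,5.1893,2.6464)
cross product → J_v[:, 2] = (-4.9926,0.1287,-3.4393)
J_ω[:, 2] = z_2
entry J[5][2] = 0.7071

0.707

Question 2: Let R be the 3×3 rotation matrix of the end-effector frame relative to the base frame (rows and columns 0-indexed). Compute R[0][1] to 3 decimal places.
End-effector y-axis (col 1 of R) = (0.9571,0.2500,-0.1464)
R[0][1] = 0.9571

0.957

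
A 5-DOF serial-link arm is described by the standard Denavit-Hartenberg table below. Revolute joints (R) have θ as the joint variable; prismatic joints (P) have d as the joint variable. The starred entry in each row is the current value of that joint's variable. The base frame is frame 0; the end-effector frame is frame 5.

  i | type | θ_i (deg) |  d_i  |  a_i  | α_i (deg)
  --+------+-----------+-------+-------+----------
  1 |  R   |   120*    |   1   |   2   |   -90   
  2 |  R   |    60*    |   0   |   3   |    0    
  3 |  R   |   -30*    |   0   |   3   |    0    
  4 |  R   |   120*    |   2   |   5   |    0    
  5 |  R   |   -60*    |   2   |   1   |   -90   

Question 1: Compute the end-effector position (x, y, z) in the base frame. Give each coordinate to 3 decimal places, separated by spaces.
after link 1: o_1 = (-1.0000, 1.7321, 1.0000)
after link 2: o_2 = (-1.7500, 3.0311, -1.5981)
after link 3: o_3 = (-3.0490, 5.2811, -3.0981)
after link 4: o_4 = (-2.6160, 0.5311, -5.5981)
after link 5: o_5 = (-4.3481, -0.4689, -6.5981)

-4.348 -0.469 -6.598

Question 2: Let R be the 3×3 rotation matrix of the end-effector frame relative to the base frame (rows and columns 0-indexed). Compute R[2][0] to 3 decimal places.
-1.000

End-effector x-axis (col 0 of R) = (-0.0000,0.0000,-1.0000)
R[2][0] = -1.0000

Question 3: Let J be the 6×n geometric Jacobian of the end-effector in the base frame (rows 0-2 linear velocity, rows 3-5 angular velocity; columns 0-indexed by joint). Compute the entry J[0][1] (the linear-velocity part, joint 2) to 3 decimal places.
axis z_1 = (-0.8660,-0.5000,0.0000); lever o_n−o_1 = (-3.3481,-2.2010,-7.5981)
cross product → J_v[:, 1] = (3.7990,-6.5801,0.2321)
J_ω[:, 1] = z_1
entry J[0][1] = 3.7990

3.799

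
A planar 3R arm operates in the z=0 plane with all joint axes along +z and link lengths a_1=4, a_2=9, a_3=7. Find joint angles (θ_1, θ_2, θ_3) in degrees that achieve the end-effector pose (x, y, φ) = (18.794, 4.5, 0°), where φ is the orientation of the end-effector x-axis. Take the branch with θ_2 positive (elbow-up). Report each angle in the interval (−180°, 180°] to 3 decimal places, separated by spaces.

-0.006 30.009 -30.003

wrist centre = target − a_3·(cos φ, sin φ) = (11.7940, 4.5000)
cos θ_2 = (159.3484−4²−9²)/(2·4·9) = 0.8660; θ_2 = 30.0086° (elbow-up)
β = atan2(4.5000,11.7940) = 20.8844°; ψ = atan2(4.5012,11.7936) = 20.8900°
θ_1 = β − ψ = -0.0057°
θ_3 = φ − θ_1 − θ_2 = -30.0029° (wrapped to (-180°,180°])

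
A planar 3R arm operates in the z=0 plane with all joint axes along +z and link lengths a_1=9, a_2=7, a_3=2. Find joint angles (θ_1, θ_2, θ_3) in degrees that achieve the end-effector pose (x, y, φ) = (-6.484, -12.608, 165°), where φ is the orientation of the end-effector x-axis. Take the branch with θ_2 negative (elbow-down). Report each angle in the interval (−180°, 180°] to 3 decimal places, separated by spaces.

wrist centre = target − a_3·(cos φ, sin φ) = (-4.5521, -13.1256)
cos θ_2 = (193.0044−9²−7²)/(2·9·7) = 0.5000; θ_2 = -59.9977° (elbow-down)
β = atan2(-13.1256,-4.5521) = -109.1272°; ψ = atan2(-6.0620,12.5002) = -25.8712°
θ_1 = β − ψ = -83.2560°
θ_3 = φ − θ_1 − θ_2 = -51.7463° (wrapped to (-180°,180°])

-83.256 -59.998 -51.746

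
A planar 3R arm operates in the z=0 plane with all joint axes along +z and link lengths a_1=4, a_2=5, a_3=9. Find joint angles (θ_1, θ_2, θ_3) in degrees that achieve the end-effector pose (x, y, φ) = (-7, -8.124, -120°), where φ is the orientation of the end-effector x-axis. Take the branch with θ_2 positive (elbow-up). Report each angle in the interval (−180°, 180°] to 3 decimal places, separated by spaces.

89.991 150.001 0.008

wrist centre = target − a_3·(cos φ, sin φ) = (-2.5000, -0.3298)
cos θ_2 = (6.3587−4²−5²)/(2·4·5) = -0.8660; θ_2 = 150.0007° (elbow-up)
β = atan2(-0.3298,-2.5000) = -172.4856°; ψ = atan2(2.4999,-0.3302) = 97.5232°
θ_1 = β − ψ = -270.0088°
θ_3 = φ − θ_1 − θ_2 = 0.0082° (wrapped to (-180°,180°])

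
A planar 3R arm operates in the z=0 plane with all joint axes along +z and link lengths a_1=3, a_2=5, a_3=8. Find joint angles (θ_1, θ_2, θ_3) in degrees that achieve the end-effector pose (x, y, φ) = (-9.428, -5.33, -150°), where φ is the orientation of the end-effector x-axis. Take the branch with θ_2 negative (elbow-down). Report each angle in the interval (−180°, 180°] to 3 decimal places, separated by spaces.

-33.962 -150.005 33.967

wrist centre = target − a_3·(cos φ, sin φ) = (-2.4998, -1.3300)
cos θ_2 = (8.0179−3²−5²)/(2·3·5) = -0.8661; θ_2 = -150.0052° (elbow-down)
β = atan2(-1.3300,-2.4998) = -151.9851°; ψ = atan2(-2.4996,-1.3304) = -118.0230°
θ_1 = β − ψ = -33.9621°
θ_3 = φ − θ_1 − θ_2 = 33.9673° (wrapped to (-180°,180°])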